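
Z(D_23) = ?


Z(G) = {g ∈ G | gx = xg for all x ∈ G}
For odd n, Z(D_n) = {e}: no nontrivial rotation commutes with all reflections

Z(D_23) = {e}


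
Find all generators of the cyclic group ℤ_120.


g generates ℤ_n iff gcd(g,n) = 1
Prime factors of 120: 2, 3, 5
Generators are g ∈ {1,...,119} not divisible by any of these primes.
Generators: {1, 7, 11, 13, 17, 19, 23, 29, 31, 37, 41, 43, 47, 49, 53, 59, 61, 67, 71, 73, 77, 79, 83, 89, 91, 97, 101, 103, 107, 109, 113, 119}
Number of generators = φ(120) = 32

Generators of ℤ_120 = {1, 7, 11, 13, 17, 19, 23, 29, 31, 37, 41, 43, 47, 49, 53, 59, 61, 67, 71, 73, 77, 79, 83, 89, 91, 97, 101, 103, 107, 109, 113, 119}


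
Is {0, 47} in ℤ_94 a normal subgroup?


H = {0, 47} in ℤ_94
ℤ_94 is abelian; every subgroup of an abelian group is normal

Yes, normal subgroup


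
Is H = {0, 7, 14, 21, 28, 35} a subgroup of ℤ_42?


Subgroup test for H = {0, 7, 14, 21, 28, 35} in (ℤ_42, +):
(1) 0 ∈ H? Yes
(2) Closure: for all a,b ∈ H, (a+b) mod 42 ∈ H? Yes
(3) Inverses: for all a ∈ H, -a mod 42 ∈ H? Yes

Yes, H is a subgroup of ℤ_42


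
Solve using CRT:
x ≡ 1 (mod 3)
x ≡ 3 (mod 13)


m₁ = 3, m₂ = 13, gcd = 1, so CRT applies. M = m₁·m₂ = 39
Let M₁ = M/m₁ = 13, M₂ = M/m₂ = 3
Find y₁ ≡ M₁⁻¹ (mod m₁): 13⁻¹ ≡ 1 (mod 3)
Find y₂ ≡ M₂⁻¹ (mod m₂): 3⁻¹ ≡ 9 (mod 13)
x = a₁·M₁·y₁ + a₂·M₂·y₂ = 1·13·1 + 3·3·9 = 94
Reduce mod 39: x ≡ 16
Check: 16 mod 3 = 1 ✓, 16 mod 13 = 3 ✓

x ≡ 16 (mod 39)


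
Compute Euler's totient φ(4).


φ(n) = count of k ∈ {1,...,n} with gcd(k,n)=1
Coprimes to 4: {1, 3}
Count: 2

φ(4) = 2


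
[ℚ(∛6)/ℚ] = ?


∛6 has minimal polynomial x³ - 6 (irreducible over ℚ since 6 is not a perfect cube)

[ℚ(∛6)/ℚ] = 3


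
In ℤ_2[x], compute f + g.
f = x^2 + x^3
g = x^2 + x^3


Add coefficients mod 2:
x^0: 0 + 0 = 0 (mod 2)
x^1: 0 + 0 = 0 (mod 2)
x^2: 1 + 1 = 0 (mod 2)
x^3: 1 + 1 = 0 (mod 2)
Result: 0

f + g = 0


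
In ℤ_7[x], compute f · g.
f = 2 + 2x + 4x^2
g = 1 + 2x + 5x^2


Expand and collect like terms; reduce coefficients mod 7:
x^0: 2·1 = 2 ≡ 2 (mod 7)
x^1: 2·2 + 2·1 = 6 ≡ 6 (mod 7)
x^2: 2·5 + 2·2 + 4·1 = 18 ≡ 4 (mod 7)
x^3: 2·5 + 4·2 = 18 ≡ 4 (mod 7)
x^4: 4·5 = 20 ≡ 6 (mod 7)
Result: 2 + 6x + 4x^2 + 4x^3 + 6x^4

f · g = 2 + 6x + 4x^2 + 4x^3 + 6x^4


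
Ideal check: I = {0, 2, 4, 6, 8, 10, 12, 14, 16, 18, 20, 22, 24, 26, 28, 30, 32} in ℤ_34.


Check ideal conditions for I = {0, 2, 4, 6, 8, 10, 12, 14, 16, 18, 20, 22, 24, 26, 28, 30, 32} in ℤ_34:
(1) I is an additive subgroup? Yes
(2) For r ∈ ℤ_34 and a ∈ I: r·a ∈ I? Yes

Yes, I is an ideal of ℤ_34


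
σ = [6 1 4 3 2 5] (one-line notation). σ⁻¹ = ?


To find σ⁻¹, swap domain and range:
σ(1) = 6 → σ⁻¹(6) = 1
σ(2) = 1 → σ⁻¹(1) = 2
σ(3) = 4 → σ⁻¹(4) = 3
σ(4) = 3 → σ⁻¹(3) = 4
σ(5) = 2 → σ⁻¹(2) = 5
σ(6) = 5 → σ⁻¹(5) = 6

σ⁻¹ = [2 5 4 3 6 1]


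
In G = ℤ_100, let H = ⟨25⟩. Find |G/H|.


|⟨25⟩| = n / gcd(25, 100) = 100 / 25 = 4
H is normal (ℤ_100 is abelian).
|G/H| = |G| / |H| = 100 / 4 = 25

|G/H| = 25


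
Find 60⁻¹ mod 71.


Use the extended Euclidean algorithm to write 1 = 60·s + 71·t; then s mod 71 is the inverse.
Euclidean algorithm:
  60 = 0·71 + 60
  71 = 1·60 + 11
  60 = 5·11 + 5
  11 = 2·5 + 1
  5 = 5·1 + 0
gcd(60,71) = 1
Back-substitution gives: 60·(-13) + 71·(11) = 1
So 60⁻¹ ≡ -13 ≡ 58 (mod 71)
Check: 60 × 58 = 3480 ≡ 1 (mod 71) ✓

60⁻¹ ≡ 58 (mod 71)


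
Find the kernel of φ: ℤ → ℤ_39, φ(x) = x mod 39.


Kernel = preimage of identity
ker(φ) = {x ∈ ℤ : x ≡ 0 (mod 39)} = 39ℤ = {0, ±39, ±78, ...}

ker(φ) = 39ℤ


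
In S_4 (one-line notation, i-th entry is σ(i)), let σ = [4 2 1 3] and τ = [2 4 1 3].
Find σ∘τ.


σ∘τ: apply τ first, then σ
1 →τ 2 →σ 2
2 →τ 4 →σ 3
3 →τ 1 →σ 4
4 →τ 3 →σ 1

σ∘τ = [2 3 4 1]


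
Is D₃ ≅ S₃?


Comparing D₃ and S₃:
Both are the unique non-abelian group of order 6

Yes, D₃ ≅ S₃


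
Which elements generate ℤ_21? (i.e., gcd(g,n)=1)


g generates ℤ_n iff gcd(g,n) = 1
Prime factors of 21: 3, 7
Generators are g ∈ {1,...,20} not divisible by any of these primes.
Generators: {1, 2, 4, 5, 8, 10, 11, 13, 16, 17, 19, 20}
Number of generators = φ(21) = 12

Generators of ℤ_21 = {1, 2, 4, 5, 8, 10, 11, 13, 16, 17, 19, 20}


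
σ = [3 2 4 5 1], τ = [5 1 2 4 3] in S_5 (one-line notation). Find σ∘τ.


σ∘τ: apply τ first, then σ
1 →τ 5 →σ 1
2 →τ 1 →σ 3
3 →τ 2 →σ 2
4 →τ 4 →σ 5
5 →τ 3 →σ 4

σ∘τ = [1 3 2 5 4]


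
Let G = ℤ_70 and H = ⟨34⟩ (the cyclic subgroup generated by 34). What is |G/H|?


|⟨34⟩| = n / gcd(34, 70) = 70 / 2 = 35
H is normal (ℤ_70 is abelian).
|G/H| = |G| / |H| = 70 / 35 = 2

|G/H| = 2


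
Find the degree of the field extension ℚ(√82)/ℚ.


√82 has minimal polynomial x² - 82 (irreducible over ℚ since 82 is squarefree)

[ℚ(√82)/ℚ] = 2


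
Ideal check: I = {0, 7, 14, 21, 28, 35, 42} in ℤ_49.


Check ideal conditions for I = {0, 7, 14, 21, 28, 35, 42} in ℤ_49:
(1) I is an additive subgroup? Yes
(2) For r ∈ ℤ_49 and a ∈ I: r·a ∈ I? Yes

Yes, I is an ideal of ℤ_49


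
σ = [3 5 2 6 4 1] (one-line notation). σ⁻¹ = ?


To find σ⁻¹, swap domain and range:
σ(1) = 3 → σ⁻¹(3) = 1
σ(2) = 5 → σ⁻¹(5) = 2
σ(3) = 2 → σ⁻¹(2) = 3
σ(4) = 6 → σ⁻¹(6) = 4
σ(5) = 4 → σ⁻¹(4) = 5
σ(6) = 1 → σ⁻¹(1) = 6

σ⁻¹ = [6 3 1 5 2 4]


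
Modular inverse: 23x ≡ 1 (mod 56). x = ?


Use the extended Euclidean algorithm to write 1 = 23·s + 56·t; then s mod 56 is the inverse.
Euclidean algorithm:
  23 = 0·56 + 23
  56 = 2·23 + 10
  23 = 2·10 + 3
  10 = 3·3 + 1
  3 = 3·1 + 0
gcd(23,56) = 1
Back-substitution gives: 23·(-17) + 56·(7) = 1
So 23⁻¹ ≡ -17 ≡ 39 (mod 56)
Check: 23 × 39 = 897 ≡ 1 (mod 56) ✓

23⁻¹ ≡ 39 (mod 56)


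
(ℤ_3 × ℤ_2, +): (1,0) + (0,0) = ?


Operation: componentwise addition mod (3, 2)
(1,0) + (0,0) = ((a₁+b₁) mod 3, (a₂+b₂) mod 2) with a = (1,0), b = (0,0)

(1,0) + (0,0) = (1,0)


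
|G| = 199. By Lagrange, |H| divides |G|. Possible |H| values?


Lagrange's theorem: |H| divides |G|
|G| = 199
Divisors of 199: 1, 199

Possible subgroup orders: {1, 199}


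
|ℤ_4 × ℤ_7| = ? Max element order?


|ℤ_4 × ℤ_7| = 4 × 7 = 28
Max element order = lcm(4,7) = 28
Cyclic? Yes (gcd=1)

|ℤ_4×ℤ_7| = 28, max element order = 28


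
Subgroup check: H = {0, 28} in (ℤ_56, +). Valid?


Subgroup test for H = {0, 28} in (ℤ_56, +):
(1) 0 ∈ H? Yes
(2) Closure: for all a,b ∈ H, (a+b) mod 56 ∈ H? Yes
(3) Inverses: for all a ∈ H, -a mod 56 ∈ H? Yes

Yes, H is a subgroup of ℤ_56


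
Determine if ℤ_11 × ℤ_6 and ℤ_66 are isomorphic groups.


Comparing ℤ_11 × ℤ_6 and ℤ_66:
gcd(11,6) = 1, so ℤ_11 × ℤ_6 ≅ ℤ_66 (CRT)

Yes, ℤ_11 × ℤ_6 ≅ ℤ_66


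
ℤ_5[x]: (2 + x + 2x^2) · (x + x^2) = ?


Expand and collect like terms; reduce coefficients mod 5:
x^0: 2·0 = 0 ≡ 0 (mod 5)
x^1: 2·1 + 1·0 = 2 ≡ 2 (mod 5)
x^2: 2·1 + 1·1 + 2·0 = 3 ≡ 3 (mod 5)
x^3: 1·1 + 2·1 = 3 ≡ 3 (mod 5)
x^4: 2·1 = 2 ≡ 2 (mod 5)
Result: 2x + 3x^2 + 3x^3 + 2x^4

f · g = 2x + 3x^2 + 3x^3 + 2x^4


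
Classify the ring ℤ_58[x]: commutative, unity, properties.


ℤ_58 has zero divisors (2·29 ≡ 0), and these lift to constant zero divisors in ℤ_58[x]; so not an integral domain
Commutative: Yes
Integral domain: No
Has unity: Yes

ℤ_58[x]: Commutative=Yes, Unity=Yes


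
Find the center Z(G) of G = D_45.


Z(G) = {g ∈ G | gx = xg for all x ∈ G}
For odd n, Z(D_n) = {e}: no nontrivial rotation commutes with all reflections

Z(D_45) = {e}


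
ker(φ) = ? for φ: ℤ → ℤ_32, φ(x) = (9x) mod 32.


Kernel = preimage of identity
ker(φ) = {x ∈ ℤ : 9x ≡ 0 (mod 32)}. gcd(9,32) = 1, so 9x ≡ 0 (mod 32) ⟺ x ≡ 0 (mod 32/1 = 32). Hence ker(φ) = 32ℤ

ker(φ) = 32ℤ


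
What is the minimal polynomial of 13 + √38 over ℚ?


Let α = 13 + √38. Then α - 13 = √38, so (α - 13)² = 38, giving α² - 26α + 131 = 0. Degree 2 and α ∉ ℚ, so this is the minimal polynomial.

Minimal polynomial: x² - 26x + 131


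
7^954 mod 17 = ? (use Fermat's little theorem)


Fermat's little theorem: if p is prime and gcd(a,p)=1, then a^(p-1) ≡ 1 (mod p)
p = 17 is prime, gcd(7,17) = 1
Reduce exponent: 954 mod 16 = 10
So 7^954 ≡ 7^10 (mod 17)
7^10 mod 17 = 2

7^954 ≡ 2 (mod 17)


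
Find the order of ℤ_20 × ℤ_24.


|A × B| = |A| · |B|
|ℤ_20 × ℤ_24| = 20 × 24 = 480

|ℤ_20 × ℤ_24| = 480


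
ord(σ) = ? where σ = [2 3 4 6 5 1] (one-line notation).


Cycle decomposition: (1 2 3 4 6)
Cycle lengths: 5
Order = lcm(5) = 5

ord(σ) = 5


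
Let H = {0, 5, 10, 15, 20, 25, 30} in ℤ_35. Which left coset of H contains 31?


31 + H = {31 + h (mod 35) : h ∈ H}
31+0=31, 31+5=1, 31+10=6, 31+15=11, 31+20=16, 31+25=21, 31+30=26
31 + H = {1, 6, 11, 16, 21, 26, 31} = 1 + H

31 + H = {1, 6, 11, 16, 21, 26, 31}


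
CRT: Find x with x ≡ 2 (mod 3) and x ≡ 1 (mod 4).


m₁ = 3, m₂ = 4, gcd = 1, so CRT applies. M = m₁·m₂ = 12
Let M₁ = M/m₁ = 4, M₂ = M/m₂ = 3
Find y₁ ≡ M₁⁻¹ (mod m₁): 4⁻¹ ≡ 1 (mod 3)
Find y₂ ≡ M₂⁻¹ (mod m₂): 3⁻¹ ≡ 3 (mod 4)
x = a₁·M₁·y₁ + a₂·M₂·y₂ = 2·4·1 + 1·3·3 = 17
Reduce mod 12: x ≡ 5
Check: 5 mod 3 = 2 ✓, 5 mod 4 = 1 ✓

x ≡ 5 (mod 12)


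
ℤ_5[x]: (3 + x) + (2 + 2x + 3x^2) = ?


Add coefficients mod 5:
x^0: 3 + 2 = 0 (mod 5)
x^1: 1 + 2 = 3 (mod 5)
x^2: 0 + 3 = 3 (mod 5)
Result: 3x + 3x^2

f + g = 3x + 3x^2


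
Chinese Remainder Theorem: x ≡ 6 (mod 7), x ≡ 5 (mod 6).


m₁ = 7, m₂ = 6, gcd = 1, so CRT applies. M = m₁·m₂ = 42
Let M₁ = M/m₁ = 6, M₂ = M/m₂ = 7
Find y₁ ≡ M₁⁻¹ (mod m₁): 6⁻¹ ≡ 6 (mod 7)
Find y₂ ≡ M₂⁻¹ (mod m₂): 7⁻¹ ≡ 1 (mod 6)
x = a₁·M₁·y₁ + a₂·M₂·y₂ = 6·6·6 + 5·7·1 = 251
Reduce mod 42: x ≡ 41
Check: 41 mod 7 = 6 ✓, 41 mod 6 = 5 ✓

x ≡ 41 (mod 42)


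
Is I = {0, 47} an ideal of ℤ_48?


Check ideal conditions for I = {0, 47} in ℤ_48:
(1) I is an additive subgroup? No
(2) For r ∈ ℤ_48 and a ∈ I: r·a ∈ I? No  [counterexample: r=2, a=47, r·a mod 48 = 46 ∉ I]

No, I is not an ideal of ℤ_48


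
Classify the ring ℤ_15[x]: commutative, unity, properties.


ℤ_15 has zero divisors (3·5 ≡ 0), and these lift to constant zero divisors in ℤ_15[x]; so not an integral domain
Commutative: Yes
Integral domain: No
Has unity: Yes

ℤ_15[x]: Commutative=Yes, Unity=Yes


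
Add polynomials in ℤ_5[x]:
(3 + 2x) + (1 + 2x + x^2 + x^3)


Add coefficients mod 5:
x^0: 3 + 1 = 4 (mod 5)
x^1: 2 + 2 = 4 (mod 5)
x^2: 0 + 1 = 1 (mod 5)
x^3: 0 + 1 = 1 (mod 5)
Result: 4 + 4x + x^2 + x^3

f + g = 4 + 4x + x^2 + x^3


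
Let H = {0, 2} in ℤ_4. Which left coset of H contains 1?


1 + H = {1 + h (mod 4) : h ∈ H}
1+0=1, 1+2=3

1 + H = {1, 3}


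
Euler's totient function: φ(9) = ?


φ(n) = count of k ∈ {1,...,n} with gcd(k,n)=1
Coprimes to 9: {1, 2, 4, 5, 7, 8}
Count: 6

φ(9) = 6


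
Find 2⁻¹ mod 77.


Use the extended Euclidean algorithm to write 1 = 2·s + 77·t; then s mod 77 is the inverse.
Euclidean algorithm:
  2 = 0·77 + 2
  77 = 38·2 + 1
  2 = 2·1 + 0
gcd(2,77) = 1
Back-substitution gives: 2·(-38) + 77·(1) = 1
So 2⁻¹ ≡ -38 ≡ 39 (mod 77)
Check: 2 × 39 = 78 ≡ 1 (mod 77) ✓

2⁻¹ ≡ 39 (mod 77)


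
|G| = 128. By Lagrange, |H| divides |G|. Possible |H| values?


Lagrange's theorem: |H| divides |G|
|G| = 128
Divisors of 128: 1, 2, 4, 8, 16, 32, 64, 128

Possible subgroup orders: {1, 2, 4, 8, 16, 32, 64, 128}


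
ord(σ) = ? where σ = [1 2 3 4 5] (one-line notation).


Cycle decomposition: identity (all elements fixed)
Order = 1 (identity has order 1)

ord(σ) = 1


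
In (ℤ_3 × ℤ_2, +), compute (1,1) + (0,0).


Operation: componentwise addition mod (3, 2)
(1,1) + (0,0) = ((a₁+b₁) mod 3, (a₂+b₂) mod 2) with a = (1,1), b = (0,0)

(1,1) + (0,0) = (1,1)


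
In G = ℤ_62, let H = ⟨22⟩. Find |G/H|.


|⟨22⟩| = n / gcd(22, 62) = 62 / 2 = 31
H is normal (ℤ_62 is abelian).
|G/H| = |G| / |H| = 62 / 31 = 2

|G/H| = 2


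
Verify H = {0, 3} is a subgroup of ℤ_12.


Subgroup test for H = {0, 3} in (ℤ_12, +):
(1) 0 ∈ H? Yes
(2) Closure: for all a,b ∈ H, (a+b) mod 12 ∈ H? No  [counterexample: 3 + 3 = 6 ∉ H]
(3) Inverses: for all a ∈ H, -a mod 12 ∈ H? No

No, H is not a subgroup of ℤ_12


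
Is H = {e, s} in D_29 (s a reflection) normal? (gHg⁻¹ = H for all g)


H = {e, s} in D_29 (s a reflection)
r·s·r⁻¹ = sr⁻² ≠ s for n ≥ 3, so {e, s} is not closed under conjugation

No, not a normal subgroup


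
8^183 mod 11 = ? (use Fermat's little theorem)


Fermat's little theorem: if p is prime and gcd(a,p)=1, then a^(p-1) ≡ 1 (mod p)
p = 11 is prime, gcd(8,11) = 1
Reduce exponent: 183 mod 10 = 3
So 8^183 ≡ 8^3 (mod 11)
8^3 mod 11 = 6

8^183 ≡ 6 (mod 11)


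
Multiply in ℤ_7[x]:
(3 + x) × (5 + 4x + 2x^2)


Expand and collect like terms; reduce coefficients mod 7:
x^0: 3·5 = 15 ≡ 1 (mod 7)
x^1: 3·4 + 1·5 = 17 ≡ 3 (mod 7)
x^2: 3·2 + 1·4 = 10 ≡ 3 (mod 7)
x^3: 1·2 = 2 ≡ 2 (mod 7)
Result: 1 + 3x + 3x^2 + 2x^3

f · g = 1 + 3x + 3x^2 + 2x^3


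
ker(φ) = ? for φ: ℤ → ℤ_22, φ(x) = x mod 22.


Kernel = preimage of identity
ker(φ) = {x ∈ ℤ : x ≡ 0 (mod 22)} = 22ℤ = {0, ±22, ±44, ...}

ker(φ) = 22ℤ


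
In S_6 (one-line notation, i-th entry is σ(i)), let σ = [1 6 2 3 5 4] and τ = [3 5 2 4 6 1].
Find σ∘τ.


σ∘τ: apply τ first, then σ
1 →τ 3 →σ 2
2 →τ 5 →σ 5
3 →τ 2 →σ 6
4 →τ 4 →σ 3
5 →τ 6 →σ 4
6 →τ 1 →σ 1

σ∘τ = [2 5 6 3 4 1]


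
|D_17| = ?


|D_n| = 2n (n rotations and n reflections)
|D_17| = 2×17 = 34

|D_17| = 34


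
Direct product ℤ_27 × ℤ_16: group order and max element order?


|ℤ_27 × ℤ_16| = 27 × 16 = 432
Max element order = lcm(27,16) = 432
Cyclic? Yes (gcd=1)

|ℤ_27×ℤ_16| = 432, max element order = 432


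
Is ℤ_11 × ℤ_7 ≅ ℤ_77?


Comparing ℤ_11 × ℤ_7 and ℤ_77:
gcd(11,7) = 1, so ℤ_11 × ℤ_7 ≅ ℤ_77 (CRT)

Yes, ℤ_11 × ℤ_7 ≅ ℤ_77


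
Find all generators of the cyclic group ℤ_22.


g generates ℤ_n iff gcd(g,n) = 1
Prime factors of 22: 2, 11
Generators are g ∈ {1,...,21} not divisible by any of these primes.
Generators: {1, 3, 5, 7, 9, 13, 15, 17, 19, 21}
Number of generators = φ(22) = 10

Generators of ℤ_22 = {1, 3, 5, 7, 9, 13, 15, 17, 19, 21}


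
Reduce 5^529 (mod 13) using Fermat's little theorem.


Fermat's little theorem: if p is prime and gcd(a,p)=1, then a^(p-1) ≡ 1 (mod p)
p = 13 is prime, gcd(5,13) = 1
Reduce exponent: 529 mod 12 = 1
So 5^529 ≡ 5^1 (mod 13)
5^1 mod 13 = 5

5^529 ≡ 5 (mod 13)


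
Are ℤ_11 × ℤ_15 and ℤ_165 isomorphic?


Comparing ℤ_11 × ℤ_15 and ℤ_165:
gcd(11,15) = 1, so ℤ_11 × ℤ_15 ≅ ℤ_165 (CRT)

Yes, ℤ_11 × ℤ_15 ≅ ℤ_165


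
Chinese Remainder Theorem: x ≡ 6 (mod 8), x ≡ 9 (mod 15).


m₁ = 8, m₂ = 15, gcd = 1, so CRT applies. M = m₁·m₂ = 120
Let M₁ = M/m₁ = 15, M₂ = M/m₂ = 8
Find y₁ ≡ M₁⁻¹ (mod m₁): 15⁻¹ ≡ 7 (mod 8)
Find y₂ ≡ M₂⁻¹ (mod m₂): 8⁻¹ ≡ 2 (mod 15)
x = a₁·M₁·y₁ + a₂·M₂·y₂ = 6·15·7 + 9·8·2 = 774
Reduce mod 120: x ≡ 54
Check: 54 mod 8 = 6 ✓, 54 mod 15 = 9 ✓

x ≡ 54 (mod 120)


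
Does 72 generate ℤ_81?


g generates ℤ_n iff gcd(g, n) = 1
gcd(72, 81) = 9
Since gcd = 9 ≠ 1, ⟨72⟩ has order 9 < 81, so 72 is not a generator.

No, 72 does not generate ℤ_81


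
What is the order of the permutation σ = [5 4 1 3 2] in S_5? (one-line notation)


Cycle decomposition: (1 5 2 4 3)
Cycle lengths: 5
Order = lcm(5) = 5

ord(σ) = 5


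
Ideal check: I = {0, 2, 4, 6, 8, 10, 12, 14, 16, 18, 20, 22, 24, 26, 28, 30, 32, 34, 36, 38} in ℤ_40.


Check ideal conditions for I = {0, 2, 4, 6, 8, 10, 12, 14, 16, 18, 20, 22, 24, 26, 28, 30, 32, 34, 36, 38} in ℤ_40:
(1) I is an additive subgroup? Yes
(2) For r ∈ ℤ_40 and a ∈ I: r·a ∈ I? Yes

Yes, I is an ideal of ℤ_40


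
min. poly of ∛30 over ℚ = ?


∛30 satisfies x³ - 30 = 0, irreducible over ℚ (no rational root; 30 is not a perfect cube)

Minimal polynomial: x³ - 30


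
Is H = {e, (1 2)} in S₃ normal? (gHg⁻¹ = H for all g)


H = {e, (1 2)} in S₃
(1 3)(1 2)(1 3)⁻¹ = (2 3) ∉ {e, (1 2)}, so it is not normal

No, not a normal subgroup


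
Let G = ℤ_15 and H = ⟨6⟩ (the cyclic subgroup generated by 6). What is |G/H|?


|⟨6⟩| = n / gcd(6, 15) = 15 / 3 = 5
H is normal (ℤ_15 is abelian).
|G/H| = |G| / |H| = 15 / 5 = 3

|G/H| = 3


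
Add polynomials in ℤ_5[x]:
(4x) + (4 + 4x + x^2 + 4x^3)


Add coefficients mod 5:
x^0: 0 + 4 = 4 (mod 5)
x^1: 4 + 4 = 3 (mod 5)
x^2: 0 + 1 = 1 (mod 5)
x^3: 0 + 4 = 4 (mod 5)
Result: 4 + 3x + x^2 + 4x^3

f + g = 4 + 3x + x^2 + 4x^3


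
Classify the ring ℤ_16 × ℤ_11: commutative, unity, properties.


Direct product ring; commutative with unity (1,1); but (1,0)·(0,1) = (0,0) gives zero divisors, so not an integral domain
Commutative: Yes
Integral domain: No
Has unity: Yes

ℤ_16 × ℤ_11: Commutative=Yes, Unity=Yes


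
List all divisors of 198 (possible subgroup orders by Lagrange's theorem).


Lagrange's theorem: |H| divides |G|
|G| = 198
Divisors of 198: 1, 2, 3, 6, 9, 11, 18, 22, 33, 66, 99, 198

Possible subgroup orders: {1, 2, 3, 6, 9, 11, 18, 22, 33, 66, 99, 198}


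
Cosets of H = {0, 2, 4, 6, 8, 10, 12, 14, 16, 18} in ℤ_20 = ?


H = {0, 2, 4, 6, 8, 10, 12, 14, 16, 18}, |H| = 10
Number of cosets = |G|/|H| = 20/10 = 2
0 + H = {0, 2, 4, 6, 8, 10, 12, 14, 16, 18}
1 + H = {1, 3, 5, 7, 9, 11, 13, 15, 17, 19}

Cosets: 0+H={0,2,4,6,8,10,12,14,16,18}; 1+H={1,3,5,7,9,11,13,15,17,19}


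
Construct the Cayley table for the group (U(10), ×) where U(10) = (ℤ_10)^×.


Elements: {1, 3, 7, 9}
Operation: multiplication mod 10
Entry (a, b) = (a × b) mod 10

Cayley table:
  | 1 | 3 | 7 | 9
1 | 1 | 3 | 7 | 9
3 | 3 | 9 | 1 | 7
7 | 7 | 1 | 9 | 3
9 | 9 | 7 | 3 | 1


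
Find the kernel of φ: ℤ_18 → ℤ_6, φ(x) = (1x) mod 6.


Kernel = preimage of identity
ker(φ) = {x ∈ ℤ_18 : 1x ≡ 0 (mod 6)}. Since 6 | 18, φ is well-defined. The kernel is the cyclic subgroup ⟨6⟩ of ℤ_18 (order 3), i.e. {0, 6, 12}

ker(φ) = {0, 6, 12}


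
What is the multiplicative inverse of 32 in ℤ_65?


Use the extended Euclidean algorithm to write 1 = 32·s + 65·t; then s mod 65 is the inverse.
Euclidean algorithm:
  32 = 0·65 + 32
  65 = 2·32 + 1
  32 = 32·1 + 0
gcd(32,65) = 1
Back-substitution gives: 32·(-2) + 65·(1) = 1
So 32⁻¹ ≡ -2 ≡ 63 (mod 65)
Check: 32 × 63 = 2016 ≡ 1 (mod 65) ✓

32⁻¹ ≡ 63 (mod 65)


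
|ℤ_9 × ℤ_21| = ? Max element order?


|ℤ_9 × ℤ_21| = 9 × 21 = 189
Max element order = lcm(9,21) = 63
Cyclic? No (gcd=3)

|ℤ_9×ℤ_21| = 189, max element order = 63


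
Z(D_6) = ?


Z(G) = {g ∈ G | gx = xg for all x ∈ G}
For even n, Z(D_n) = {e, r^(n/2)}: the 180° rotation r^3 commutes with every reflection and rotation

Z(D_6) = {e, r^3}


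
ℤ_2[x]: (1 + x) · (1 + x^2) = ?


Expand and collect like terms; reduce coefficients mod 2:
x^0: 1·1 = 1 ≡ 1 (mod 2)
x^1: 1·0 + 1·1 = 1 ≡ 1 (mod 2)
x^2: 1·1 + 1·0 = 1 ≡ 1 (mod 2)
x^3: 1·1 = 1 ≡ 1 (mod 2)
Result: 1 + x + x^2 + x^3

f · g = 1 + x + x^2 + x^3


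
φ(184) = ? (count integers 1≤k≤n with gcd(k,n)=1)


Factor n: 184 = 2^3 × 23
φ(n) = n · ∏(1 - 1/p) over distinct primes p | n
φ(184) = 184 · (1 - 1/2) · (1 - 1/23) = 88

φ(184) = 88


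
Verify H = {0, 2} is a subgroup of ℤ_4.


Subgroup test for H = {0, 2} in (ℤ_4, +):
(1) 0 ∈ H? Yes
(2) Closure: for all a,b ∈ H, (a+b) mod 4 ∈ H? Yes
(3) Inverses: for all a ∈ H, -a mod 4 ∈ H? Yes

Yes, H is a subgroup of ℤ_4


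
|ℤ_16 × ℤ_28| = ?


|A × B| = |A| · |B|
|ℤ_16 × ℤ_28| = 16 × 28 = 448

|ℤ_16 × ℤ_28| = 448


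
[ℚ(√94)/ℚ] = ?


√94 has minimal polynomial x² - 94 (irreducible over ℚ since 94 is squarefree)

[ℚ(√94)/ℚ] = 2


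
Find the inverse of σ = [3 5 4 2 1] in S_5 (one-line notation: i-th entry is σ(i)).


To find σ⁻¹, swap domain and range:
σ(1) = 3 → σ⁻¹(3) = 1
σ(2) = 5 → σ⁻¹(5) = 2
σ(3) = 4 → σ⁻¹(4) = 3
σ(4) = 2 → σ⁻¹(2) = 4
σ(5) = 1 → σ⁻¹(1) = 5

σ⁻¹ = [5 4 1 3 2]


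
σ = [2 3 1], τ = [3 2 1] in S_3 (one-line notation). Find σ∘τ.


σ∘τ: apply τ first, then σ
1 →τ 3 →σ 1
2 →τ 2 →σ 3
3 →τ 1 →σ 2

σ∘τ = [1 3 2]


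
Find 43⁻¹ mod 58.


Use the extended Euclidean algorithm to write 1 = 43·s + 58·t; then s mod 58 is the inverse.
Euclidean algorithm:
  43 = 0·58 + 43
  58 = 1·43 + 15
  43 = 2·15 + 13
  15 = 1·13 + 2
  13 = 6·2 + 1
  2 = 2·1 + 0
gcd(43,58) = 1
Back-substitution gives: 43·(27) + 58·(-20) = 1
So 43⁻¹ ≡ 27 ≡ 27 (mod 58)
Check: 43 × 27 = 1161 ≡ 1 (mod 58) ✓

43⁻¹ ≡ 27 (mod 58)


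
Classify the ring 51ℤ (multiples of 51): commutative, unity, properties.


51ℤ is a commutative ring under +,× but has no multiplicative identity (1 ∉ 51ℤ); it has no zero divisors, but without unity it is not an integral domain
Commutative: Yes
Integral domain: No
Has unity: No

51ℤ (multiples of 51): Commutative=Yes, Unity=No


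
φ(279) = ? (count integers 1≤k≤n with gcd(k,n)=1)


Factor n: 279 = 3^2 × 31
φ(n) = n · ∏(1 - 1/p) over distinct primes p | n
φ(279) = 279 · (1 - 1/3) · (1 - 1/31) = 180

φ(279) = 180


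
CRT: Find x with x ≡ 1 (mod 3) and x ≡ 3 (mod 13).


m₁ = 3, m₂ = 13, gcd = 1, so CRT applies. M = m₁·m₂ = 39
Let M₁ = M/m₁ = 13, M₂ = M/m₂ = 3
Find y₁ ≡ M₁⁻¹ (mod m₁): 13⁻¹ ≡ 1 (mod 3)
Find y₂ ≡ M₂⁻¹ (mod m₂): 3⁻¹ ≡ 9 (mod 13)
x = a₁·M₁·y₁ + a₂·M₂·y₂ = 1·13·1 + 3·3·9 = 94
Reduce mod 39: x ≡ 16
Check: 16 mod 3 = 1 ✓, 16 mod 13 = 3 ✓

x ≡ 16 (mod 39)


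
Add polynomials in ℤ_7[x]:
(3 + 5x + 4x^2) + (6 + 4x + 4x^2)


Add coefficients mod 7:
x^0: 3 + 6 = 2 (mod 7)
x^1: 5 + 4 = 2 (mod 7)
x^2: 4 + 4 = 1 (mod 7)
Result: 2 + 2x + x^2

f + g = 2 + 2x + x^2


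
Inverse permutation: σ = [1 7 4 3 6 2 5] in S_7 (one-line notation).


To find σ⁻¹, swap domain and range:
σ(1) = 1 → σ⁻¹(1) = 1
σ(2) = 7 → σ⁻¹(7) = 2
σ(3) = 4 → σ⁻¹(4) = 3
σ(4) = 3 → σ⁻¹(3) = 4
σ(5) = 6 → σ⁻¹(6) = 5
σ(6) = 2 → σ⁻¹(2) = 6
σ(7) = 5 → σ⁻¹(5) = 7

σ⁻¹ = [1 6 4 3 7 5 2]


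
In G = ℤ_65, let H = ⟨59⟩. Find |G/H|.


|⟨59⟩| = n / gcd(59, 65) = 65 / 1 = 65
H is normal (ℤ_65 is abelian).
|G/H| = |G| / |H| = 65 / 65 = 1

|G/H| = 1


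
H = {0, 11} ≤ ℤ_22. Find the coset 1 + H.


1 + H = {1 + h (mod 22) : h ∈ H}
1+0=1, 1+11=12

1 + H = {1, 12}


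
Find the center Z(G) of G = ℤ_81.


Z(G) = {g ∈ G | gx = xg for all x ∈ G}
ℤ_81 is abelian, so Z(G) = G

Z(ℤ_81) = ℤ_81


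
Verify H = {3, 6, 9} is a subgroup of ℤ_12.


Subgroup test for H = {3, 6, 9} in (ℤ_12, +):
(1) 0 ∈ H? No
(2) Closure: for all a,b ∈ H, (a+b) mod 12 ∈ H? No  [counterexample: 3 + 9 = 0 ∉ H]
(3) Inverses: for all a ∈ H, -a mod 12 ∈ H? Yes

No, H is not a subgroup of ℤ_12


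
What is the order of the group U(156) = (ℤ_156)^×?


U(n) is the group of units mod n; |U(n)| = φ(n)
|U(156)| = φ(156) = 48

|U(156) = (ℤ_156)^×| = 48


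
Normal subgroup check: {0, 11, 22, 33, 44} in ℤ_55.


H = {0, 11, 22, 33, 44} in ℤ_55
ℤ_55 is abelian; every subgroup of an abelian group is normal

Yes, normal subgroup


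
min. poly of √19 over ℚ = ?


√19 satisfies x² - 19 = 0, irreducible over ℚ since 19 is squarefree

Minimal polynomial: x² - 19


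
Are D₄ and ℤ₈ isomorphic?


Comparing D₄ and ℤ₈:
D₄ is non-abelian, ℤ₈ is abelian

No, D₄ ≇ ℤ₈


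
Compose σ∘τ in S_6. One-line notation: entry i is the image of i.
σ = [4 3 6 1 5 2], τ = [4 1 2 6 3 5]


σ∘τ: apply τ first, then σ
1 →τ 4 →σ 1
2 →τ 1 →σ 4
3 →τ 2 →σ 3
4 →τ 6 →σ 2
5 →τ 3 →σ 6
6 →τ 5 →σ 5

σ∘τ = [1 4 3 2 6 5]


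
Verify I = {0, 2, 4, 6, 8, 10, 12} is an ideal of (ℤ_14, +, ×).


Check ideal conditions for I = {0, 2, 4, 6, 8, 10, 12} in ℤ_14:
(1) I is an additive subgroup? Yes
(2) For r ∈ ℤ_14 and a ∈ I: r·a ∈ I? Yes

Yes, I is an ideal of ℤ_14


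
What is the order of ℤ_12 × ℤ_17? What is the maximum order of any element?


|ℤ_12 × ℤ_17| = 12 × 17 = 204
Max element order = lcm(12,17) = 204
Cyclic? Yes (gcd=1)

|ℤ_12×ℤ_17| = 204, max element order = 204


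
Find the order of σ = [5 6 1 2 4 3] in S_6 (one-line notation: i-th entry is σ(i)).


Cycle decomposition: (1 5 4 2 6 3)
Cycle lengths: 6
Order = lcm(6) = 6

ord(σ) = 6


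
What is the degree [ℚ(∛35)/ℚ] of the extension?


∛35 has minimal polynomial x³ - 35 (irreducible over ℚ since 35 is not a perfect cube)

[ℚ(∛35)/ℚ] = 3


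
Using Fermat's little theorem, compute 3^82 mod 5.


Fermat's little theorem: if p is prime and gcd(a,p)=1, then a^(p-1) ≡ 1 (mod p)
p = 5 is prime, gcd(3,5) = 1
Reduce exponent: 82 mod 4 = 2
So 3^82 ≡ 3^2 (mod 5)
3^2 mod 5 = 4

3^82 ≡ 4 (mod 5)


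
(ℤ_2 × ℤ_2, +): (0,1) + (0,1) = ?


Operation: componentwise addition mod (2, 2)
(0,1) + (0,1) = ((a₁+b₁) mod 2, (a₂+b₂) mod 2) with a = (0,1), b = (0,1)

(0,1) + (0,1) = (0,0)


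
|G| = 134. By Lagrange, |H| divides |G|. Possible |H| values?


Lagrange's theorem: |H| divides |G|
|G| = 134
Divisors of 134: 1, 2, 67, 134

Possible subgroup orders: {1, 2, 67, 134}


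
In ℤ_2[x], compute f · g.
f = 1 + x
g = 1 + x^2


Expand and collect like terms; reduce coefficients mod 2:
x^0: 1·1 = 1 ≡ 1 (mod 2)
x^1: 1·0 + 1·1 = 1 ≡ 1 (mod 2)
x^2: 1·1 + 1·0 = 1 ≡ 1 (mod 2)
x^3: 1·1 = 1 ≡ 1 (mod 2)
Result: 1 + x + x^2 + x^3

f · g = 1 + x + x^2 + x^3


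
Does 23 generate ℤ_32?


g generates ℤ_n iff gcd(g, n) = 1
gcd(23, 32) = 1
Since gcd = 1, 23 is a generator.

Yes, 23 generates ℤ_32


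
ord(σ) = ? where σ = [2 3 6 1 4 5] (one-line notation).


Cycle decomposition: (1 2 3 6 5 4)
Cycle lengths: 6
Order = lcm(6) = 6

ord(σ) = 6


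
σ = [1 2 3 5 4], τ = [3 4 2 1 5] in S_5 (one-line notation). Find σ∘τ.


σ∘τ: apply τ first, then σ
1 →τ 3 →σ 3
2 →τ 4 →σ 5
3 →τ 2 →σ 2
4 →τ 1 →σ 1
5 →τ 5 →σ 4

σ∘τ = [3 5 2 1 4]


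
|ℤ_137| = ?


ℤ_n has n elements.

|ℤ_137| = 137


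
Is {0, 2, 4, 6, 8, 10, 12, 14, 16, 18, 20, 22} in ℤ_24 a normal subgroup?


H = {0, 2, 4, 6, 8, 10, 12, 14, 16, 18, 20, 22} in ℤ_24
ℤ_24 is abelian; every subgroup of an abelian group is normal

Yes, normal subgroup


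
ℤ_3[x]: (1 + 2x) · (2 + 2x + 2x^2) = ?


Expand and collect like terms; reduce coefficients mod 3:
x^0: 1·2 = 2 ≡ 2 (mod 3)
x^1: 1·2 + 2·2 = 6 ≡ 0 (mod 3)
x^2: 1·2 + 2·2 = 6 ≡ 0 (mod 3)
x^3: 2·2 = 4 ≡ 1 (mod 3)
Result: 2 + x^3

f · g = 2 + x^3


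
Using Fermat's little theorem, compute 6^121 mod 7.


Fermat's little theorem: if p is prime and gcd(a,p)=1, then a^(p-1) ≡ 1 (mod p)
p = 7 is prime, gcd(6,7) = 1
Reduce exponent: 121 mod 6 = 1
So 6^121 ≡ 6^1 (mod 7)
6^1 mod 7 = 6

6^121 ≡ 6 (mod 7)


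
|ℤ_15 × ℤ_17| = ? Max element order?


|ℤ_15 × ℤ_17| = 15 × 17 = 255
Max element order = lcm(15,17) = 255
Cyclic? Yes (gcd=1)

|ℤ_15×ℤ_17| = 255, max element order = 255


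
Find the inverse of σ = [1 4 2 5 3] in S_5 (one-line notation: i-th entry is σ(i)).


To find σ⁻¹, swap domain and range:
σ(1) = 1 → σ⁻¹(1) = 1
σ(2) = 4 → σ⁻¹(4) = 2
σ(3) = 2 → σ⁻¹(2) = 3
σ(4) = 5 → σ⁻¹(5) = 4
σ(5) = 3 → σ⁻¹(3) = 5

σ⁻¹ = [1 3 5 2 4]


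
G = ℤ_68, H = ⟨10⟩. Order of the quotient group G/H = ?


|⟨10⟩| = n / gcd(10, 68) = 68 / 2 = 34
H is normal (ℤ_68 is abelian).
|G/H| = |G| / |H| = 68 / 34 = 2

|G/H| = 2


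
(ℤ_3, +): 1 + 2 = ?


Operation: addition mod 3
1 + 2 = (a + b) mod 3 with a = 1, b = 2

1 + 2 = 0


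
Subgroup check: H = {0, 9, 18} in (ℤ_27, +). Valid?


Subgroup test for H = {0, 9, 18} in (ℤ_27, +):
(1) 0 ∈ H? Yes
(2) Closure: for all a,b ∈ H, (a+b) mod 27 ∈ H? Yes
(3) Inverses: for all a ∈ H, -a mod 27 ∈ H? Yes

Yes, H is a subgroup of ℤ_27


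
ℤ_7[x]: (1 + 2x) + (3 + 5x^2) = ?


Add coefficients mod 7:
x^0: 1 + 3 = 4 (mod 7)
x^1: 2 + 0 = 2 (mod 7)
x^2: 0 + 5 = 5 (mod 7)
Result: 4 + 2x + 5x^2

f + g = 4 + 2x + 5x^2


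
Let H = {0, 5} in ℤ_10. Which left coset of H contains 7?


7 + H = {7 + h (mod 10) : h ∈ H}
7+0=7, 7+5=2
7 + H = {2, 7} = 2 + H

7 + H = {2, 7}


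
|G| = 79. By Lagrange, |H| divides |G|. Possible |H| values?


Lagrange's theorem: |H| divides |G|
|G| = 79
Divisors of 79: 1, 79

Possible subgroup orders: {1, 79}


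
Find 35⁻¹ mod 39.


Use the extended Euclidean algorithm to write 1 = 35·s + 39·t; then s mod 39 is the inverse.
Euclidean algorithm:
  35 = 0·39 + 35
  39 = 1·35 + 4
  35 = 8·4 + 3
  4 = 1·3 + 1
  3 = 3·1 + 0
gcd(35,39) = 1
Back-substitution gives: 35·(-10) + 39·(9) = 1
So 35⁻¹ ≡ -10 ≡ 29 (mod 39)
Check: 35 × 29 = 1015 ≡ 1 (mod 39) ✓

35⁻¹ ≡ 29 (mod 39)


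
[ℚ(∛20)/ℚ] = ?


∛20 has minimal polynomial x³ - 20 (irreducible over ℚ since 20 is not a perfect cube)

[ℚ(∛20)/ℚ] = 3


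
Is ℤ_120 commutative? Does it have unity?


ℤ_120 is a commutative ring with unity 1; 120 = 2×60 is composite, so 2·60 ≡ 0 gives zero divisors (not an integral domain)
Commutative: Yes
Integral domain: No
Has unity: Yes

ℤ_120: Commutative=Yes, Unity=Yes


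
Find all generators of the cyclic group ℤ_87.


g generates ℤ_n iff gcd(g,n) = 1
Prime factors of 87: 3, 29
Generators are g ∈ {1,...,86} not divisible by any of these primes.
Generators: {1, 2, 4, 5, 7, 8, 10, 11, 13, 14, 16, 17, 19, 20, 22, 23, 25, 26, 28, 31, 32, 34, 35, 37, 38, 40, 41, 43, 44, 46, 47, 49, 50, 52, 53, 55, 56, 59, 61, 62, 64, 65, 67, 68, 70, 71, 73, 74, 76, 77, 79, 80, 82, 83, 85, 86}
Number of generators = φ(87) = 56

Generators of ℤ_87 = {1, 2, 4, 5, 7, 8, 10, 11, 13, 14, 16, 17, 19, 20, 22, 23, 25, 26, 28, 31, 32, 34, 35, 37, 38, 40, 41, 43, 44, 46, 47, 49, 50, 52, 53, 55, 56, 59, 61, 62, 64, 65, 67, 68, 70, 71, 73, 74, 76, 77, 79, 80, 82, 83, 85, 86}


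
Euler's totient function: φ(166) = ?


Factor n: 166 = 2 × 83
φ(n) = n · ∏(1 - 1/p) over distinct primes p | n
φ(166) = 166 · (1 - 1/2) · (1 - 1/83) = 82

φ(166) = 82


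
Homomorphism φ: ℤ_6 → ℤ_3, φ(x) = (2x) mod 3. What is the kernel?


Kernel = preimage of identity
ker(φ) = {x ∈ ℤ_6 : 2x ≡ 0 (mod 3)}. Since 3 | 6, φ is well-defined. The kernel is the cyclic subgroup ⟨3⟩ of ℤ_6 (order 2), i.e. {0, 3}

ker(φ) = {0, 3}


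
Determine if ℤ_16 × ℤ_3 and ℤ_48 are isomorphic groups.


Comparing ℤ_16 × ℤ_3 and ℤ_48:
gcd(16,3) = 1, so ℤ_16 × ℤ_3 ≅ ℤ_48 (CRT)

Yes, ℤ_16 × ℤ_3 ≅ ℤ_48


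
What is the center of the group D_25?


Z(G) = {g ∈ G | gx = xg for all x ∈ G}
For odd n, Z(D_n) = {e}: no nontrivial rotation commutes with all reflections

Z(D_25) = {e}


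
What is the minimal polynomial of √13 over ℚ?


√13 satisfies x² - 13 = 0, irreducible over ℚ since 13 is squarefree

Minimal polynomial: x² - 13


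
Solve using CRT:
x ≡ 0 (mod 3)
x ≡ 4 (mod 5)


m₁ = 3, m₂ = 5, gcd = 1, so CRT applies. M = m₁·m₂ = 15
Let M₁ = M/m₁ = 5, M₂ = M/m₂ = 3
Find y₁ ≡ M₁⁻¹ (mod m₁): 5⁻¹ ≡ 2 (mod 3)
Find y₂ ≡ M₂⁻¹ (mod m₂): 3⁻¹ ≡ 2 (mod 5)
x = a₁·M₁·y₁ + a₂·M₂·y₂ = 0·5·2 + 4·3·2 = 24
Reduce mod 15: x ≡ 9
Check: 9 mod 3 = 0 ✓, 9 mod 5 = 4 ✓

x ≡ 9 (mod 15)


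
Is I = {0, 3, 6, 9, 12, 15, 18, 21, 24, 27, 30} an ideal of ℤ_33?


Check ideal conditions for I = {0, 3, 6, 9, 12, 15, 18, 21, 24, 27, 30} in ℤ_33:
(1) I is an additive subgroup? Yes
(2) For r ∈ ℤ_33 and a ∈ I: r·a ∈ I? Yes

Yes, I is an ideal of ℤ_33


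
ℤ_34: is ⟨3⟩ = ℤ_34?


g generates ℤ_n iff gcd(g, n) = 1
gcd(3, 34) = 1
Since gcd = 1, 3 is a generator.

Yes, 3 generates ℤ_34


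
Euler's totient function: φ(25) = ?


φ(n) = count of k ∈ {1,...,n} with gcd(k,n)=1
Coprimes to 25: {1, 2, 3, 4, 6, 7, 8, 9, 11, 12, 13, 14, 16, 17, 18, 19, 21, 22, 23, 24}
Count: 20

φ(25) = 20


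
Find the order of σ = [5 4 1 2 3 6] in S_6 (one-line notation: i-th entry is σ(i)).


Cycle decomposition: (1 5 3) (2 4)
Cycle lengths: 3, 2
Order = lcm(3, 2) = 6

ord(σ) = 6


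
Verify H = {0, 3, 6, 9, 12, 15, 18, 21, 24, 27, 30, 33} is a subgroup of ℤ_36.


Subgroup test for H = {0, 3, 6, 9, 12, 15, 18, 21, 24, 27, 30, 33} in (ℤ_36, +):
(1) 0 ∈ H? Yes
(2) Closure: for all a,b ∈ H, (a+b) mod 36 ∈ H? Yes
(3) Inverses: for all a ∈ H, -a mod 36 ∈ H? Yes

Yes, H is a subgroup of ℤ_36


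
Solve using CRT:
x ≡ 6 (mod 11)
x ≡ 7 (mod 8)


m₁ = 11, m₂ = 8, gcd = 1, so CRT applies. M = m₁·m₂ = 88
Let M₁ = M/m₁ = 8, M₂ = M/m₂ = 11
Find y₁ ≡ M₁⁻¹ (mod m₁): 8⁻¹ ≡ 7 (mod 11)
Find y₂ ≡ M₂⁻¹ (mod m₂): 11⁻¹ ≡ 3 (mod 8)
x = a₁·M₁·y₁ + a₂·M₂·y₂ = 6·8·7 + 7·11·3 = 567
Reduce mod 88: x ≡ 39
Check: 39 mod 11 = 6 ✓, 39 mod 8 = 7 ✓

x ≡ 39 (mod 88)


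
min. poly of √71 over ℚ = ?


√71 satisfies x² - 71 = 0, irreducible over ℚ since 71 is squarefree

Minimal polynomial: x² - 71


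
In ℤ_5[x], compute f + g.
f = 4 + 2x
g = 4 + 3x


Add coefficients mod 5:
x^0: 4 + 4 = 3 (mod 5)
x^1: 2 + 3 = 0 (mod 5)
Result: 3

f + g = 3


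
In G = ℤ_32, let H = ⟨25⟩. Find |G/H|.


|⟨25⟩| = n / gcd(25, 32) = 32 / 1 = 32
H is normal (ℤ_32 is abelian).
|G/H| = |G| / |H| = 32 / 32 = 1

|G/H| = 1


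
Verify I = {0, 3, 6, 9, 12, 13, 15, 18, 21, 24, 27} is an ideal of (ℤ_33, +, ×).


Check ideal conditions for I = {0, 3, 6, 9, 12, 13, 15, 18, 21, 24, 27} in ℤ_33:
(1) I is an additive subgroup? No
(2) For r ∈ ℤ_33 and a ∈ I: r·a ∈ I? No  [counterexample: r=2, a=13, r·a mod 33 = 26 ∉ I]

No, I is not an ideal of ℤ_33


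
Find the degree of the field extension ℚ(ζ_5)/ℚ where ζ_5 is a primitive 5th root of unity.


[ℚ(ζ_n):ℚ] = deg Φ_n(x) = φ(n). Here φ(5) = 4

[ℚ(ζ_5)/ℚ where ζ_5 is a primitive 5th root of unity] = 4


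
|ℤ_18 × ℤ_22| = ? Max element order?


|ℤ_18 × ℤ_22| = 18 × 22 = 396
Max element order = lcm(18,22) = 198
Cyclic? No (gcd=2)

|ℤ_18×ℤ_22| = 396, max element order = 198


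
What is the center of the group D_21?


Z(G) = {g ∈ G | gx = xg for all x ∈ G}
For odd n, Z(D_n) = {e}: no nontrivial rotation commutes with all reflections

Z(D_21) = {e}


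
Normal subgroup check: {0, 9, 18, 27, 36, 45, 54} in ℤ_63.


H = {0, 9, 18, 27, 36, 45, 54} in ℤ_63
ℤ_63 is abelian; every subgroup of an abelian group is normal

Yes, normal subgroup


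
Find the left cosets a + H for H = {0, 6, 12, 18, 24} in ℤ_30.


H = {0, 6, 12, 18, 24}, |H| = 5
Number of cosets = |G|/|H| = 30/5 = 6
0 + H = {0, 6, 12, 18, 24}
1 + H = {1, 7, 13, 19, 25}
2 + H = {2, 8, 14, 20, 26}
3 + H = {3, 9, 15, 21, 27}
4 + H = {4, 10, 16, 22, 28}
5 + H = {5, 11, 17, 23, 29}

Cosets: 0+H={0,6,12,18,24}; 1+H={1,7,13,19,25}; 2+H={2,8,14,20,26}; 3+H={3,9,15,21,27}; 4+H={4,10,16,22,28}; 5+H={5,11,17,23,29}


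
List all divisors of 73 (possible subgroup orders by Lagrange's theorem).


Lagrange's theorem: |H| divides |G|
|G| = 73
Divisors of 73: 1, 73

Possible subgroup orders: {1, 73}


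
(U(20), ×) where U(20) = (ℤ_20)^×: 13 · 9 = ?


Operation: multiplication mod 20
13 · 9 = (a × b) mod 20 with a = 13, b = 9

13 · 9 = 17


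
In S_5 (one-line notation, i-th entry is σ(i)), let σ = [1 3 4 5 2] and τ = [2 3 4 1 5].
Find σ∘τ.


σ∘τ: apply τ first, then σ
1 →τ 2 →σ 3
2 →τ 3 →σ 4
3 →τ 4 →σ 5
4 →τ 1 →σ 1
5 →τ 5 →σ 2

σ∘τ = [3 4 5 1 2]


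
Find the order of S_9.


|S_n| = n! (number of permutations of n symbols)
|S_9| = 9! = 362880

|S_9| = 362880


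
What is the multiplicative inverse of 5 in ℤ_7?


Use the extended Euclidean algorithm to write 1 = 5·s + 7·t; then s mod 7 is the inverse.
Euclidean algorithm:
  5 = 0·7 + 5
  7 = 1·5 + 2
  5 = 2·2 + 1
  2 = 2·1 + 0
gcd(5,7) = 1
Back-substitution gives: 5·(3) + 7·(-2) = 1
So 5⁻¹ ≡ 3 ≡ 3 (mod 7)
Check: 5 × 3 = 15 ≡ 1 (mod 7) ✓

5⁻¹ ≡ 3 (mod 7)


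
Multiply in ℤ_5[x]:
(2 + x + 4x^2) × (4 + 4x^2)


Expand and collect like terms; reduce coefficients mod 5:
x^0: 2·4 = 8 ≡ 3 (mod 5)
x^1: 2·0 + 1·4 = 4 ≡ 4 (mod 5)
x^2: 2·4 + 1·0 + 4·4 = 24 ≡ 4 (mod 5)
x^3: 1·4 + 4·0 = 4 ≡ 4 (mod 5)
x^4: 4·4 = 16 ≡ 1 (mod 5)
Result: 3 + 4x + 4x^2 + 4x^3 + x^4

f · g = 3 + 4x + 4x^2 + 4x^3 + x^4


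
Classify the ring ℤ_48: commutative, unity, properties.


ℤ_48 is a commutative ring with unity 1; 48 = 2×24 is composite, so 2·24 ≡ 0 gives zero divisors (not an integral domain)
Commutative: Yes
Integral domain: No
Has unity: Yes

ℤ_48: Commutative=Yes, Unity=Yes


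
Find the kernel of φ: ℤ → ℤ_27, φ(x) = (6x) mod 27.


Kernel = preimage of identity
ker(φ) = {x ∈ ℤ : 6x ≡ 0 (mod 27)}. gcd(6,27) = 3, so 6x ≡ 0 (mod 27) ⟺ x ≡ 0 (mod 27/3 = 9). Hence ker(φ) = 9ℤ

ker(φ) = 9ℤ


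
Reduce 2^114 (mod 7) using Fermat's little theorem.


Fermat's little theorem: if p is prime and gcd(a,p)=1, then a^(p-1) ≡ 1 (mod p)
p = 7 is prime, gcd(2,7) = 1
Reduce exponent: 114 mod 6 = 0
So 2^114 ≡ 2^0 (mod 7)
2^0 = 1

2^114 ≡ 1 (mod 7)


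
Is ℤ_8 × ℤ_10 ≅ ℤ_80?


Comparing ℤ_8 × ℤ_10 and ℤ_80:
gcd(8,10) = 2 ≠ 1. Max element order in ℤ_8×ℤ_10 is lcm(8,10) = 40 < 80, so it has no element of order 80

No, ℤ_8 × ℤ_10 ≇ ℤ_80


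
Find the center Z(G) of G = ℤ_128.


Z(G) = {g ∈ G | gx = xg for all x ∈ G}
ℤ_128 is abelian, so Z(G) = G

Z(ℤ_128) = ℤ_128


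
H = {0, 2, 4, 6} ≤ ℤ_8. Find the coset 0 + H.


0 + H = {0 + h (mod 8) : h ∈ H}
0+0=0, 0+2=2, 0+4=4, 0+6=6

0 + H = {0, 2, 4, 6}


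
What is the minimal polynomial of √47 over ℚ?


√47 satisfies x² - 47 = 0, irreducible over ℚ since 47 is squarefree

Minimal polynomial: x² - 47


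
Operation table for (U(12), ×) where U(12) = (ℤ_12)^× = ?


Elements: {1, 5, 7, 11}
Operation: multiplication mod 12
Entry (a, b) = (a × b) mod 12

Cayley table:
   |  1 |  5 |  7 | 11
 1 |  1 |  5 |  7 | 11
 5 |  5 |  1 | 11 |  7
 7 |  7 | 11 |  1 |  5
11 | 11 |  7 |  5 |  1


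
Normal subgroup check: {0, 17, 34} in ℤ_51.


H = {0, 17, 34} in ℤ_51
ℤ_51 is abelian; every subgroup of an abelian group is normal

Yes, normal subgroup


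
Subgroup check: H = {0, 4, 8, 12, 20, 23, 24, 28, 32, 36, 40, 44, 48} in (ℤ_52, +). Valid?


Subgroup test for H = {0, 4, 8, 12, 20, 23, 24, 28, 32, 36, 40, 44, 48} in (ℤ_52, +):
(1) 0 ∈ H? Yes
(2) Closure: for all a,b ∈ H, (a+b) mod 52 ∈ H? No  [counterexample: 4 + 12 = 16 ∉ H]
(3) Inverses: for all a ∈ H, -a mod 52 ∈ H? No

No, H is not a subgroup of ℤ_52
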